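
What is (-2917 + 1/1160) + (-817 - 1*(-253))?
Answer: -4037959/1160 ≈ -3481.0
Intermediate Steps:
(-2917 + 1/1160) + (-817 - 1*(-253)) = (-2917 + 1/1160) + (-817 + 253) = -3383719/1160 - 564 = -4037959/1160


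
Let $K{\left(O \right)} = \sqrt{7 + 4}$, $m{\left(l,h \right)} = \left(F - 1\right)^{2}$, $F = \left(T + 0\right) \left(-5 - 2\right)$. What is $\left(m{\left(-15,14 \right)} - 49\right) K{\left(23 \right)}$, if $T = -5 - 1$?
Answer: $1632 \sqrt{11} \approx 5412.7$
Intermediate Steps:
$T = -6$
$F = 42$ ($F = \left(-6 + 0\right) \left(-5 - 2\right) = \left(-6\right) \left(-7\right) = 42$)
$m{\left(l,h \right)} = 1681$ ($m{\left(l,h \right)} = \left(42 - 1\right)^{2} = 41^{2} = 1681$)
$K{\left(O \right)} = \sqrt{11}$
$\left(m{\left(-15,14 \right)} - 49\right) K{\left(23 \right)} = \left(1681 - 49\right) \sqrt{11} = 1632 \sqrt{11}$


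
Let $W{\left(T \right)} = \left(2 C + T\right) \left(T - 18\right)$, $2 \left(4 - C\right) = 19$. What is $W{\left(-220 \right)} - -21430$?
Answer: $76408$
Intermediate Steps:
$C = - \frac{11}{2}$ ($C = 4 - \frac{19}{2} = - \frac{11}{2} \approx -5.5$)
$W{\left(T \right)} = \left(-18 + T\right) \left(-11 + T\right)$ ($W{\left(T \right)} = \left(2 \left(- \frac{11}{2}\right) + T\right) \left(T - 18\right) = \left(-11 + T\right) \left(-18 + T\right) = \left(-18 + T\right) \left(-11 + T\right)$)
$W{\left(-220 \right)} - -21430 = \left(198 + \left(-220\right)^{2} - -6380\right) - -21430 = \left(198 + 48400 + 6380\right) + 21430 = 54978 + 21430 = 76408$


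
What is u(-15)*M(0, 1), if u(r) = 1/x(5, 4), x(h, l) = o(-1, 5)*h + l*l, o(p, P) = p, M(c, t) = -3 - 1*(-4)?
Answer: 1/11 ≈ 0.090909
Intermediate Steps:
M(c, t) = 1 (M(c, t) = -3 + 4 = 1)
x(h, l) = l² - h (x(h, l) = -h + l*l = -h + l² = l² - h)
u(r) = 1/11 (u(r) = 1/(4² - 1*5) = 1/(16 - 5) = 1/11)
u(-15)*M(0, 1) = (1/11)*1 = 1/11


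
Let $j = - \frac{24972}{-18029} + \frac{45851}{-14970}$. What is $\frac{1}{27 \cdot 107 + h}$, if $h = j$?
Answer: $\frac{269894130}{779271324731} \approx 0.00034634$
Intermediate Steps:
$j = - \frac{452816839}{269894130}$ ($j = \left(-24972\right) \left(- \frac{1}{18029}\right) + 45851 \left(- \frac{1}{14970}\right) = \frac{24972}{18029} - \frac{45851}{14970} = - \frac{452816839}{269894130} \approx -1.6778$)
$h = - \frac{452816839}{269894130} \approx -1.6778$
$\frac{1}{27 \cdot 107 + h} = \frac{1}{27 \cdot 107 - \frac{452816839}{269894130}} = \frac{1}{2889 - \frac{452816839}{269894130}} = \frac{1}{\frac{779271324731}{269894130}} = \frac{269894130}{779271324731}$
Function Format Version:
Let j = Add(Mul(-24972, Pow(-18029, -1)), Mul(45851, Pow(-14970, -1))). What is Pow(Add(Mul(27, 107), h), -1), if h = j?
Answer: Rational(269894130, 779271324731) ≈ 0.00034634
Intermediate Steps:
j = Rational(-452816839, 269894130) (j = Add(Mul(-24972, Rational(-1, 18029)), Mul(45851, Rational(-1, 14970))) = Add(Rational(24972, 18029), Rational(-45851, 14970)) = Rational(-452816839, 269894130) ≈ -1.6778)
h = Rational(-452816839, 269894130) ≈ -1.6778
Pow(Add(Mul(27, 107), h), -1) = Pow(Add(Mul(27, 107), Rational(-452816839, 269894130)), -1) = Pow(Add(2889, Rational(-452816839, 269894130)), -1) = Pow(Rational(779271324731, 269894130), -1) = Rational(269894130, 779271324731)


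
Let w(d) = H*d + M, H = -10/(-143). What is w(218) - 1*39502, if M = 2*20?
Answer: -5640886/143 ≈ -39447.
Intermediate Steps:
H = 10/143 (H = -10*(-1/143) = 10/143 ≈ 0.069930)
M = 40
w(d) = 40 + 10*d/143 (w(d) = 10*d/143 + 40 = 40 + 10*d/143)
w(218) - 1*39502 = (40 + (10/143)*218) - 1*39502 = (40 + 2180/143) - 39502 = 7900/143 - 39502 = -5640886/143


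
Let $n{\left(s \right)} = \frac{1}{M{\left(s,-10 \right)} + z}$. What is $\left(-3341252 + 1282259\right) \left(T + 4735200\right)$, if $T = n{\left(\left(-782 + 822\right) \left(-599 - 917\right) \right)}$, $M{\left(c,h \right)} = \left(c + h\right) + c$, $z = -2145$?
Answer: $- \frac{133717734208895223}{13715} \approx -9.7497 \cdot 10^{12}$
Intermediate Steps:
$M{\left(c,h \right)} = h + 2 c$
$n{\left(s \right)} = \frac{1}{-2155 + 2 s}$ ($n{\left(s \right)} = \frac{1}{\left(-10 + 2 s\right) - 2145} = \frac{1}{-2155 + 2 s}$)
$T = - \frac{1}{123435}$ ($T = \frac{1}{-2155 + 2 \left(-782 + 822\right) \left(-599 - 917\right)} = \frac{1}{-2155 + 2 \cdot 40 \left(-1516\right)} = \frac{1}{-2155 + 2 \left(-60640\right)} = \frac{1}{-2155 - 121280} = \frac{1}{-123435} = - \frac{1}{123435} \approx -8.1014 \cdot 10^{-6}$)
$\left(-3341252 + 1282259\right) \left(T + 4735200\right) = \left(-3341252 + 1282259\right) \left(- \frac{1}{123435} + 4735200\right) = \left(-2058993\right) \frac{584489411999}{123435} = - \frac{133717734208895223}{13715}$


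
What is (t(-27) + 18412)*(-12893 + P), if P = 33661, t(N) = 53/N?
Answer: 10323170528/27 ≈ 3.8234e+8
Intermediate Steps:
(t(-27) + 18412)*(-12893 + P) = (53/(-27) + 18412)*(-12893 + 33661) = (53*(-1/27) + 18412)*20768 = (-53/27 + 18412)*20768 = (497071/27)*20768 = 10323170528/27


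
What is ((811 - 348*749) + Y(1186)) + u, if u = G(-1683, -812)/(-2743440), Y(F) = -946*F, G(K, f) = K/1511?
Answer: -1909338463765599/1381779280 ≈ -1.3818e+6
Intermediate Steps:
G(K, f) = K/1511 (G(K, f) = K*(1/1511) = K/1511)
u = 561/1381779280 (u = ((1/1511)*(-1683))/(-2743440) = -1683/1511*(-1/2743440) = 561/1381779280 ≈ 4.0600e-7)
((811 - 348*749) + Y(1186)) + u = ((811 - 348*749) - 946*1186) + 561/1381779280 = ((811 - 260652) - 1121956) + 561/1381779280 = (-259841 - 1121956) + 561/1381779280 = -1381797 + 561/1381779280 = -1909338463765599/1381779280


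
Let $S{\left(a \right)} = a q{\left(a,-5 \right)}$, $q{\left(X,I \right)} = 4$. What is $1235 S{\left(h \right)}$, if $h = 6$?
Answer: $29640$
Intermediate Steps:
$S{\left(a \right)} = 4 a$ ($S{\left(a \right)} = a 4 = 4 a$)
$1235 S{\left(h \right)} = 1235 \cdot 4 \cdot 6 = 1235 \cdot 24 = 29640$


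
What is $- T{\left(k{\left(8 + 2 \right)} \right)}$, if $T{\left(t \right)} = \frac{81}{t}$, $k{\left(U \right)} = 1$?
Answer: $-81$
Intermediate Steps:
$- T{\left(k{\left(8 + 2 \right)} \right)} = - \frac{81}{1} = - 81 \cdot 1 = \left(-1\right) 81 = -81$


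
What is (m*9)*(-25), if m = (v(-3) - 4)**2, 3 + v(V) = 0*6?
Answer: -11025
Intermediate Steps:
v(V) = -3 (v(V) = -3 + 0*6 = -3 + 0 = -3)
m = 49 (m = (-3 - 4)**2 = (-7)**2 = 49)
(m*9)*(-25) = (49*9)*(-25) = 441*(-25) = -11025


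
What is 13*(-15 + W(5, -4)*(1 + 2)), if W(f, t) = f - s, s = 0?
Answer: 0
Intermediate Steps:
W(f, t) = f (W(f, t) = f - 1*0 = f + 0 = f)
13*(-15 + W(5, -4)*(1 + 2)) = 13*(-15 + 5*(1 + 2)) = 13*(-15 + 5*3) = 13*(-15 + 15) = 13*0 = 0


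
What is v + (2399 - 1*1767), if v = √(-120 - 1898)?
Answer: 632 + I*√2018 ≈ 632.0 + 44.922*I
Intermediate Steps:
v = I*√2018 (v = √(-2018) = I*√2018 ≈ 44.922*I)
v + (2399 - 1*1767) = I*√2018 + (2399 - 1*1767) = I*√2018 + (2399 - 1767) = I*√2018 + 632 = 632 + I*√2018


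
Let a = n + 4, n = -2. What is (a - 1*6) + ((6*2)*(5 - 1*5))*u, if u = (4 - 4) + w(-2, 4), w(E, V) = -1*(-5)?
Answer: -4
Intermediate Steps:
w(E, V) = 5
a = 2 (a = -2 + 4 = 2)
u = 5 (u = (4 - 4) + 5 = 0 + 5 = 5)
(a - 1*6) + ((6*2)*(5 - 1*5))*u = (2 - 1*6) + ((6*2)*(5 - 1*5))*5 = (2 - 6) + (12*(5 - 5))*5 = -4 + (12*0)*5 = -4 + 0*5 = -4 + 0 = -4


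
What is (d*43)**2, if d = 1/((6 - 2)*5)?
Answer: 1849/400 ≈ 4.6225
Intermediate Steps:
d = 1/20 (d = (1/5)/4 = (1/4)*(1/5) = 1/20 ≈ 0.050000)
(d*43)**2 = ((1/20)*43)**2 = (43/20)**2 = 1849/400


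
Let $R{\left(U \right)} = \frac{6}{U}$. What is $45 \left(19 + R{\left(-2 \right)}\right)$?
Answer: $720$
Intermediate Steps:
$45 \left(19 + R{\left(-2 \right)}\right) = 45 \left(19 + \frac{6}{-2}\right) = 45 \left(19 + 6 \left(- \frac{1}{2}\right)\right) = 45 \left(19 - 3\right) = 45 \cdot 16 = 720$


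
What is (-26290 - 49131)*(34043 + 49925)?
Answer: -6332950528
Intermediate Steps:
(-26290 - 49131)*(34043 + 49925) = -75421*83968 = -6332950528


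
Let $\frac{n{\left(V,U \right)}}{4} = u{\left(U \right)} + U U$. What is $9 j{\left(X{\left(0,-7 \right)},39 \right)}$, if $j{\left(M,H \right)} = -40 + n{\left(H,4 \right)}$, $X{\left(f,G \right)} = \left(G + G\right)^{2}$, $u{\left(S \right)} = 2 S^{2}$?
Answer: $1368$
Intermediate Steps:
$X{\left(f,G \right)} = 4 G^{2}$ ($X{\left(f,G \right)} = \left(2 G\right)^{2} = 4 G^{2}$)
$n{\left(V,U \right)} = 12 U^{2}$ ($n{\left(V,U \right)} = 4 \left(2 U^{2} + U U\right) = 4 \left(2 U^{2} + U^{2}\right) = 4 \cdot 3 U^{2} = 12 U^{2}$)
$j{\left(M,H \right)} = 152$ ($j{\left(M,H \right)} = -40 + 12 \cdot 4^{2} = -40 + 12 \cdot 16 = -40 + 192 = 152$)
$9 j{\left(X{\left(0,-7 \right)},39 \right)} = 9 \cdot 152 = 1368$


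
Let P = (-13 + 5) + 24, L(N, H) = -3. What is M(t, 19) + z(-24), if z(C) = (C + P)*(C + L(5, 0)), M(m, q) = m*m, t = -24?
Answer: 792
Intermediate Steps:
P = 16 (P = -8 + 24 = 16)
M(m, q) = m²
z(C) = (-3 + C)*(16 + C) (z(C) = (C + 16)*(C - 3) = (16 + C)*(-3 + C) = (-3 + C)*(16 + C))
M(t, 19) + z(-24) = (-24)² + (-48 + (-24)² + 13*(-24)) = 576 + (-48 + 576 - 312) = 576 + 216 = 792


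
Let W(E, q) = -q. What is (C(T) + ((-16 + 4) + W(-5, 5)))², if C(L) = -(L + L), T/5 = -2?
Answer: 9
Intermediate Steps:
T = -10 (T = 5*(-2) = -10)
C(L) = -2*L
(C(T) + ((-16 + 4) + W(-5, 5)))² = (-2*(-10) + ((-16 + 4) - 1*5))² = (20 + (-12 - 5))² = (20 - 17)² = 3² = 9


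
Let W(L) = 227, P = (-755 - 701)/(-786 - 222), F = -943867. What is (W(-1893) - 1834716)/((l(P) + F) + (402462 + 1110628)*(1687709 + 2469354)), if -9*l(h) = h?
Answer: -148593609/509490770375030 ≈ -2.9165e-7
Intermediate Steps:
P = 13/9 (P = -1456/(-1008) = -1456*(-1/1008) = 13/9 ≈ 1.4444)
l(h) = -h/9
(W(-1893) - 1834716)/((l(P) + F) + (402462 + 1110628)*(1687709 + 2469354)) = (227 - 1834716)/((-1/9*13/9 - 943867) + (402462 + 1110628)*(1687709 + 2469354)) = -1834489/((-13/81 - 943867) + 1513090*4157063) = -1834489/(-76453240/81 + 6290010454670) = -1834489/509490770375030/81 = -1834489*81/509490770375030 = -148593609/509490770375030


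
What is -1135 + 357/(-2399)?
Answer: -2723222/2399 ≈ -1135.1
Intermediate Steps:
-1135 + 357/(-2399) = -1135 + 357*(-1/2399) = -1135 - 357/2399 = -2723222/2399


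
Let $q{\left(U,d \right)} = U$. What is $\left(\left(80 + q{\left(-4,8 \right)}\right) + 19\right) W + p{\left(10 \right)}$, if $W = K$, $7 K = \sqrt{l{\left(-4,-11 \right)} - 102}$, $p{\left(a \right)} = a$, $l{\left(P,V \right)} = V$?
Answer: $10 + \frac{95 i \sqrt{113}}{7} \approx 10.0 + 144.27 i$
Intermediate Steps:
$K = \frac{i \sqrt{113}}{7}$ ($K = \frac{\sqrt{-11 - 102}}{7} = \frac{\sqrt{-113}}{7} = \frac{i \sqrt{113}}{7} \approx 1.5186 i$)
$W = \frac{i \sqrt{113}}{7} \approx 1.5186 i$
$\left(\left(80 + q{\left(-4,8 \right)}\right) + 19\right) W + p{\left(10 \right)} = \left(\left(80 - 4\right) + 19\right) \frac{i \sqrt{113}}{7} + 10 = \left(76 + 19\right) \frac{i \sqrt{113}}{7} + 10 = 95 \frac{i \sqrt{113}}{7} + 10 = \frac{95 i \sqrt{113}}{7} + 10 = 10 + \frac{95 i \sqrt{113}}{7}$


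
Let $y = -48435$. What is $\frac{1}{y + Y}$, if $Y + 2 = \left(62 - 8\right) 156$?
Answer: $- \frac{1}{40013} \approx -2.4992 \cdot 10^{-5}$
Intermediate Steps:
$Y = 8422$ ($Y = -2 + \left(62 - 8\right) 156 = -2 + 54 \cdot 156 = -2 + 8424 = 8422$)
$\frac{1}{y + Y} = \frac{1}{-48435 + 8422} = \frac{1}{-40013} = - \frac{1}{40013}$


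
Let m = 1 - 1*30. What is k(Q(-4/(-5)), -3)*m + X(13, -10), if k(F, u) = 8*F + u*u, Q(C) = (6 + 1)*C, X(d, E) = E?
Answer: -7851/5 ≈ -1570.2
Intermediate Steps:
Q(C) = 7*C
m = -29 (m = 1 - 30 = -29)
k(F, u) = u² + 8*F (k(F, u) = 8*F + u² = u² + 8*F)
k(Q(-4/(-5)), -3)*m + X(13, -10) = ((-3)² + 8*(7*(-4/(-5))))*(-29) - 10 = (9 + 8*(7*(-4*(-⅕))))*(-29) - 10 = (9 + 8*(7*(⅘)))*(-29) - 10 = (9 + 8*(28/5))*(-29) - 10 = (9 + 224/5)*(-29) - 10 = (269/5)*(-29) - 10 = -7801/5 - 10 = -7851/5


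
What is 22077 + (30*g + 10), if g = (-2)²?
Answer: 22207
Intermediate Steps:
g = 4
22077 + (30*g + 10) = 22077 + (30*4 + 10) = 22077 + (120 + 10) = 22077 + 130 = 22207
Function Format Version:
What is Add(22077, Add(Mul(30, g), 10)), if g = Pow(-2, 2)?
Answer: 22207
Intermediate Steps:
g = 4
Add(22077, Add(Mul(30, g), 10)) = Add(22077, Add(Mul(30, 4), 10)) = Add(22077, Add(120, 10)) = Add(22077, 130) = 22207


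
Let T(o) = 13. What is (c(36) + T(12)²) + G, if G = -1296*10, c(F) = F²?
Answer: -11495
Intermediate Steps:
G = -12960
(c(36) + T(12)²) + G = (36² + 13²) - 12960 = (1296 + 169) - 12960 = 1465 - 12960 = -11495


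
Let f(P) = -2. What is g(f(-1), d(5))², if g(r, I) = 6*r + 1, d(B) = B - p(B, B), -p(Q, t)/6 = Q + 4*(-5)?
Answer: 121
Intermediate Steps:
p(Q, t) = 120 - 6*Q (p(Q, t) = -6*(Q + 4*(-5)) = -6*(Q - 20) = -6*(-20 + Q) = 120 - 6*Q)
d(B) = -120 + 7*B (d(B) = B - (120 - 6*B) = B + (-120 + 6*B) = -120 + 7*B)
g(r, I) = 1 + 6*r
g(f(-1), d(5))² = (1 + 6*(-2))² = (1 - 12)² = (-11)² = 121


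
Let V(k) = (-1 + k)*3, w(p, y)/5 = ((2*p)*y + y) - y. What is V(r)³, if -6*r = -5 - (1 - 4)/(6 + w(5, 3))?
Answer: -148877/1124864 ≈ -0.13235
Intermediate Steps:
w(p, y) = 10*p*y (w(p, y) = 5*(((2*p)*y + y) - y) = 5*((2*p*y + y) - y) = 5*((y + 2*p*y) - y) = 5*(2*p*y) = 10*p*y)
r = 259/312 (r = -(-5 - (1 - 4)/(6 + 10*5*3))/6 = -(-5 - (-3)/(6 + 150))/6 = -(-5 - (-3)/156)/6 = -(-5 - 1*(-1/52))/6 = -(-5 + 1/52)/6 = -⅙*(-259/52) = 259/312 ≈ 0.83013)
V(k) = -3 + 3*k
V(r)³ = (-3 + 3*(259/312))³ = (-3 + 259/104)³ = (-53/104)³ = -148877/1124864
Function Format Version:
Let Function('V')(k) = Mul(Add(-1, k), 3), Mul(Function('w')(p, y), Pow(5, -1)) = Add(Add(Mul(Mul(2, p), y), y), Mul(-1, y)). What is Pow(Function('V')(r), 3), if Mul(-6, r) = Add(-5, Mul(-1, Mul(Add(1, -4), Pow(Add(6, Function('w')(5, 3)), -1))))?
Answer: Rational(-148877, 1124864) ≈ -0.13235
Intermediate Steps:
Function('w')(p, y) = Mul(10, p, y) (Function('w')(p, y) = Mul(5, Add(Add(Mul(Mul(2, p), y), y), Mul(-1, y))) = Mul(5, Add(Add(Mul(2, p, y), y), Mul(-1, y))) = Mul(5, Add(Add(y, Mul(2, p, y)), Mul(-1, y))) = Mul(5, Mul(2, p, y)) = Mul(10, p, y))
r = Rational(259, 312) (r = Mul(Rational(-1, 6), Add(-5, Mul(-1, Mul(Add(1, -4), Pow(Add(6, Mul(10, 5, 3)), -1))))) = Mul(Rational(-1, 6), Add(-5, Mul(-1, Mul(-3, Pow(Add(6, 150), -1))))) = Mul(Rational(-1, 6), Add(-5, Mul(-1, Mul(-3, Pow(156, -1))))) = Mul(Rational(-1, 6), Add(-5, Mul(-1, Mul(-3, Rational(1, 156))))) = Mul(Rational(-1, 6), Add(-5, Mul(-1, Rational(-1, 52)))) = Mul(Rational(-1, 6), Add(-5, Rational(1, 52))) = Mul(Rational(-1, 6), Rational(-259, 52)) = Rational(259, 312) ≈ 0.83013)
Function('V')(k) = Add(-3, Mul(3, k))
Pow(Function('V')(r), 3) = Pow(Add(-3, Mul(3, Rational(259, 312))), 3) = Pow(Add(-3, Rational(259, 104)), 3) = Pow(Rational(-53, 104), 3) = Rational(-148877, 1124864)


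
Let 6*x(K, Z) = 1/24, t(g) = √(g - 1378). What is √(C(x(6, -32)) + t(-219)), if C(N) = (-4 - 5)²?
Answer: √(81 + I*√1597) ≈ 9.2553 + 2.1589*I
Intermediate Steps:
t(g) = √(-1378 + g)
x(K, Z) = 1/144 (x(K, Z) = (⅙)/24 = (⅙)*(1/24) = 1/144)
C(N) = 81 (C(N) = (-9)² = 81)
√(C(x(6, -32)) + t(-219)) = √(81 + √(-1378 - 219)) = √(81 + √(-1597)) = √(81 + I*√1597)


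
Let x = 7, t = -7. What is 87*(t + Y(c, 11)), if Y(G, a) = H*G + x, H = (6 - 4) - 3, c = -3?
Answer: 261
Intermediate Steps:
H = -1 (H = 2 - 3 = -1)
Y(G, a) = 7 - G (Y(G, a) = -G + 7 = 7 - G)
87*(t + Y(c, 11)) = 87*(-7 + (7 - 1*(-3))) = 87*(-7 + (7 + 3)) = 87*(-7 + 10) = 87*3 = 261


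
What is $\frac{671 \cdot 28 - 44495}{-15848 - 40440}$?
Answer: $\frac{25707}{56288} \approx 0.4567$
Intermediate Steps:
$\frac{671 \cdot 28 - 44495}{-15848 - 40440} = \frac{18788 - 44495}{-56288} = \left(-25707\right) \left(- \frac{1}{56288}\right) = \frac{25707}{56288}$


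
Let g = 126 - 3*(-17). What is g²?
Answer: 31329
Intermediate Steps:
g = 177 (g = 126 - 1*(-51) = 126 + 51 = 177)
g² = 177² = 31329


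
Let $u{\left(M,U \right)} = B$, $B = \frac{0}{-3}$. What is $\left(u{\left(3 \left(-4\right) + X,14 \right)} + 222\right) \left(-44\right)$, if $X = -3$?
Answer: $-9768$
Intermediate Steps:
$B = 0$ ($B = 0 \left(- \frac{1}{3}\right) = 0$)
$u{\left(M,U \right)} = 0$
$\left(u{\left(3 \left(-4\right) + X,14 \right)} + 222\right) \left(-44\right) = \left(0 + 222\right) \left(-44\right) = 222 \left(-44\right) = -9768$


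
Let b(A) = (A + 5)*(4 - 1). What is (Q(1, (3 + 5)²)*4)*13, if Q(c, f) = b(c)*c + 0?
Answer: 936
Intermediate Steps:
b(A) = 15 + 3*A (b(A) = (5 + A)*3 = 15 + 3*A)
Q(c, f) = c*(15 + 3*c) (Q(c, f) = (15 + 3*c)*c + 0 = c*(15 + 3*c) + 0 = c*(15 + 3*c))
(Q(1, (3 + 5)²)*4)*13 = ((3*1*(5 + 1))*4)*13 = ((3*1*6)*4)*13 = (18*4)*13 = 72*13 = 936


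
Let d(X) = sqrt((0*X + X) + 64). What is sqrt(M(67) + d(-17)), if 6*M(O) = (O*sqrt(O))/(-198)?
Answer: sqrt(-2211*sqrt(67) + 39204*sqrt(47))/198 ≈ 2.5286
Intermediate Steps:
d(X) = sqrt(64 + X) (d(X) = sqrt((0 + X) + 64) = sqrt(X + 64) = sqrt(64 + X))
M(O) = -O**(3/2)/1188 (M(O) = ((O*sqrt(O))/(-198))/6 = (O**(3/2)*(-1/198))/6 = (-O**(3/2)/198)/6 = -O**(3/2)/1188)
sqrt(M(67) + d(-17)) = sqrt(-67*sqrt(67)/1188 + sqrt(64 - 17)) = sqrt(-67*sqrt(67)/1188 + sqrt(47)) = sqrt(sqrt(47) - 67*sqrt(67)/1188)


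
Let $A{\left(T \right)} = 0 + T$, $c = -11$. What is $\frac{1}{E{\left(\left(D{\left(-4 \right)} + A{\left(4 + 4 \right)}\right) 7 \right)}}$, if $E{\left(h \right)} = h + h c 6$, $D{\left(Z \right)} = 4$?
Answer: $- \frac{1}{5460} \approx -0.00018315$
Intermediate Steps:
$A{\left(T \right)} = T$
$E{\left(h \right)} = - 65 h$ ($E{\left(h \right)} = h + h \left(-11\right) 6 = h + - 11 h 6 = h - 66 h = - 65 h$)
$\frac{1}{E{\left(\left(D{\left(-4 \right)} + A{\left(4 + 4 \right)}\right) 7 \right)}} = \frac{1}{\left(-65\right) \left(4 + \left(4 + 4\right)\right) 7} = \frac{1}{\left(-65\right) \left(4 + 8\right) 7} = \frac{1}{\left(-65\right) 12 \cdot 7} = \frac{1}{\left(-65\right) 84} = \frac{1}{-5460} = - \frac{1}{5460}$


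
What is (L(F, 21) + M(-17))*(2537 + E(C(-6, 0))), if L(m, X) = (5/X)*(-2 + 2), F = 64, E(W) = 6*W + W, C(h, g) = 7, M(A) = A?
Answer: -43962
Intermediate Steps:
E(W) = 7*W
L(m, X) = 0 (L(m, X) = (5/X)*0 = 0)
(L(F, 21) + M(-17))*(2537 + E(C(-6, 0))) = (0 - 17)*(2537 + 7*7) = -17*(2537 + 49) = -17*2586 = -43962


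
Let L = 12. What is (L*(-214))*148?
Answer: -380064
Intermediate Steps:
(L*(-214))*148 = (12*(-214))*148 = -2568*148 = -380064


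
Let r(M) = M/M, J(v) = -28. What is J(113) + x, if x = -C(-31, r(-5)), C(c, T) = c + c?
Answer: 34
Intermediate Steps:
r(M) = 1
C(c, T) = 2*c
x = 62 (x = -2*(-31) = -1*(-62) = 62)
J(113) + x = -28 + 62 = 34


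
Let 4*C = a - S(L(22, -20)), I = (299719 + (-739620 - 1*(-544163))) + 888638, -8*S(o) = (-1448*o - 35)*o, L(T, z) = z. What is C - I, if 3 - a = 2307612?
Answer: -12703043/8 ≈ -1.5879e+6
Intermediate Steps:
a = -2307609 (a = 3 - 1*2307612 = 3 - 2307612 = -2307609)
S(o) = -o*(-35 - 1448*o)/8 (S(o) = -(-1448*o - 35)*o/8 = -(-35 - 1448*o)*o/8 = -o*(-35 - 1448*o)/8)
I = 992900 (I = (299719 + (-739620 + 544163)) + 888638 = (299719 - 195457) + 888638 = 104262 + 888638 = 992900)
C = -4759843/8 (C = (-2307609 - (-20)*(35 + 1448*(-20))/8)/4 = (-2307609 - (-20)*(35 - 28960)/8)/4 = (-2307609 - (-20)*(-28925)/8)/4 = (-2307609 - 1*144625/2)/4 = (-2307609 - 144625/2)/4 = (¼)*(-4759843/2) = -4759843/8 ≈ -5.9498e+5)
C - I = -4759843/8 - 1*992900 = -4759843/8 - 992900 = -12703043/8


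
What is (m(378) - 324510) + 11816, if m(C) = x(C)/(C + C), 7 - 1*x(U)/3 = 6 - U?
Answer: -78798509/252 ≈ -3.1269e+5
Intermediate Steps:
x(U) = 3 + 3*U (x(U) = 21 - 3*(6 - U) = 21 + (-18 + 3*U) = 3 + 3*U)
m(C) = (3 + 3*C)/(2*C) (m(C) = (3 + 3*C)/(C + C) = (3 + 3*C)/((2*C)) = (3 + 3*C)*(1/(2*C)) = (3 + 3*C)/(2*C))
(m(378) - 324510) + 11816 = ((3/2)*(1 + 378)/378 - 324510) + 11816 = ((3/2)*(1/378)*379 - 324510) + 11816 = (379/252 - 324510) + 11816 = -81776141/252 + 11816 = -78798509/252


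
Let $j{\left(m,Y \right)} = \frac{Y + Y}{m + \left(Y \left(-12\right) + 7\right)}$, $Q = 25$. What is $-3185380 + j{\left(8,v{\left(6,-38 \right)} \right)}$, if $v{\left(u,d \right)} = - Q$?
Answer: $- \frac{200678950}{63} \approx -3.1854 \cdot 10^{6}$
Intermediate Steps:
$v{\left(u,d \right)} = -25$ ($v{\left(u,d \right)} = \left(-1\right) 25 = -25$)
$j{\left(m,Y \right)} = \frac{2 Y}{7 + m - 12 Y}$ ($j{\left(m,Y \right)} = \frac{2 Y}{m - \left(-7 + 12 Y\right)} = \frac{2 Y}{7 + m - 12 Y}$)
$-3185380 + j{\left(8,v{\left(6,-38 \right)} \right)} = -3185380 + 2 \left(-25\right) \frac{1}{7 + 8 - -300} = -3185380 + 2 \left(-25\right) \frac{1}{7 + 8 + 300} = -3185380 + 2 \left(-25\right) \frac{1}{315} = -3185380 - \frac{10}{63} = - \frac{200678950}{63}$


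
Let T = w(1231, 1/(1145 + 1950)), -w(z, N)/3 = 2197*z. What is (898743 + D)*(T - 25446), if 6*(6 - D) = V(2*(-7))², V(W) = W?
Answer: -7314622579361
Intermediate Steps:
w(z, N) = -6591*z
D = -80/3 (D = 6 - (2*(-7))²/6 = 6 - ⅙*(-14)² = 6 - ⅙*196 = 6 - 98/3 = -80/3 ≈ -26.667)
T = -8113521 (T = -6591*1231 = -8113521)
(898743 + D)*(T - 25446) = (898743 - 80/3)*(-8113521 - 25446) = (2696149/3)*(-8138967) = -7314622579361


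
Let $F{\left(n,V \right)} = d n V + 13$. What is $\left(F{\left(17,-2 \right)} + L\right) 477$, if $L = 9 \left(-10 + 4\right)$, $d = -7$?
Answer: $93969$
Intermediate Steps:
$F{\left(n,V \right)} = 13 - 7 V n$ ($F{\left(n,V \right)} = - 7 n V + 13 = - 7 V n + 13 = 13 - 7 V n$)
$L = -54$ ($L = 9 \left(-6\right) = -54$)
$\left(F{\left(17,-2 \right)} + L\right) 477 = \left(\left(13 - \left(-14\right) 17\right) - 54\right) 477 = \left(\left(13 + 238\right) - 54\right) 477 = \left(251 - 54\right) 477 = 197 \cdot 477 = 93969$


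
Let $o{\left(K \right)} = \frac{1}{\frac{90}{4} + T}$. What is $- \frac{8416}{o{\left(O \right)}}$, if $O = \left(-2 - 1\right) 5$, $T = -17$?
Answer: $-46288$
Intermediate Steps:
$O = -15$ ($O = \left(-3\right) 5 = -15$)
$o{\left(K \right)} = \frac{2}{11}$ ($o{\left(K \right)} = \frac{1}{\frac{90}{4} - 17} = \frac{1}{90 \cdot \frac{1}{4} - 17} = \frac{1}{\frac{45}{2} - 17} = \frac{1}{\frac{11}{2}} = \frac{2}{11}$)
$- \frac{8416}{o{\left(O \right)}} = - \frac{8416}{\frac{2}{11}} = \left(-8416\right) \frac{11}{2} = -46288$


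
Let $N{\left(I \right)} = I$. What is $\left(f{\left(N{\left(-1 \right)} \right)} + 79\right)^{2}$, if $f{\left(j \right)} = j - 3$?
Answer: $5625$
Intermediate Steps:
$f{\left(j \right)} = -3 + j$
$\left(f{\left(N{\left(-1 \right)} \right)} + 79\right)^{2} = \left(\left(-3 - 1\right) + 79\right)^{2} = \left(-4 + 79\right)^{2} = 75^{2} = 5625$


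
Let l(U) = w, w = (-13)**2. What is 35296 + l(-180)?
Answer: 35465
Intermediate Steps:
w = 169
l(U) = 169
35296 + l(-180) = 35296 + 169 = 35465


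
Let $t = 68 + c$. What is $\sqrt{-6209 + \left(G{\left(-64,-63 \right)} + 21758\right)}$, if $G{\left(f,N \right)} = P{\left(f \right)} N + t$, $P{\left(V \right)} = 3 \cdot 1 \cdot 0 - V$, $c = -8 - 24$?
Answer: $\sqrt{11553} \approx 107.48$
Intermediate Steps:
$c = -32$ ($c = -8 - 24 = -32$)
$t = 36$ ($t = 68 - 32 = 36$)
$P{\left(V \right)} = - V$ ($P{\left(V \right)} = 3 \cdot 0 - V = 0 - V = - V$)
$G{\left(f,N \right)} = 36 - N f$ ($G{\left(f,N \right)} = - f N + 36 = - N f + 36 = 36 - N f$)
$\sqrt{-6209 + \left(G{\left(-64,-63 \right)} + 21758\right)} = \sqrt{-6209 + \left(\left(36 - \left(-63\right) \left(-64\right)\right) + 21758\right)} = \sqrt{-6209 + \left(\left(36 - 4032\right) + 21758\right)} = \sqrt{-6209 + \left(-3996 + 21758\right)} = \sqrt{-6209 + 17762} = \sqrt{11553}$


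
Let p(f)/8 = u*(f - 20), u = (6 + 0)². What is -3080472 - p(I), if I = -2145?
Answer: -2456952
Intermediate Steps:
u = 36 (u = 6² = 36)
p(f) = -5760 + 288*f (p(f) = 8*(36*(f - 20)) = 8*(36*(-20 + f)) = 8*(-720 + 36*f) = -5760 + 288*f)
-3080472 - p(I) = -3080472 - (-5760 + 288*(-2145)) = -3080472 - (-5760 - 617760) = -3080472 - 1*(-623520) = -3080472 + 623520 = -2456952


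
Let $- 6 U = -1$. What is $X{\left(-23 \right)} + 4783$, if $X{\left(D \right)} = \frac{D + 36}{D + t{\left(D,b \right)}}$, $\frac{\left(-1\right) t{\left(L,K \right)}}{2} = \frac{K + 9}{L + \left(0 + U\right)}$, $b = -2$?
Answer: $\frac{14667680}{3067} \approx 4782.4$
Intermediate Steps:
$U = \frac{1}{6}$ ($U = \left(- \frac{1}{6}\right) \left(-1\right) = \frac{1}{6} \approx 0.16667$)
$t{\left(L,K \right)} = - \frac{2 \left(9 + K\right)}{\frac{1}{6} + L}$ ($t{\left(L,K \right)} = - 2 \frac{K + 9}{L + \left(0 + \frac{1}{6}\right)} = - 2 \frac{9 + K}{L + \frac{1}{6}} = - 2 \frac{9 + K}{\frac{1}{6} + L} = - \frac{2 \left(9 + K\right)}{\frac{1}{6} + L}$)
$X{\left(D \right)} = \frac{36 + D}{D - \frac{84}{1 + 6 D}}$ ($X{\left(D \right)} = \frac{D + 36}{D + \frac{12 \left(-9 - -2\right)}{1 + 6 D}} = \frac{36 + D}{D + \frac{12 \left(-9 + 2\right)}{1 + 6 D}} = \frac{36 + D}{D + 12 \frac{1}{1 + 6 D} \left(-7\right)} = \frac{36 + D}{D - \frac{84}{1 + 6 D}}$)
$X{\left(-23 \right)} + 4783 = \frac{\left(1 + 6 \left(-23\right)\right) \left(36 - 23\right)}{-84 - 23 \left(1 + 6 \left(-23\right)\right)} + 4783 = \frac{1}{-84 - 23 \left(1 - 138\right)} \left(1 - 138\right) 13 + 4783 = \frac{1}{-84 - -3151} \left(-137\right) 13 + 4783 = \frac{1}{-84 + 3151} \left(-137\right) 13 + 4783 = \frac{1}{3067} \left(-137\right) 13 + 4783 = - \frac{1781}{3067} + 4783 = \frac{14667680}{3067}$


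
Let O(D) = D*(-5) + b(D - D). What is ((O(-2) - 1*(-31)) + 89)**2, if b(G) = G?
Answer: 16900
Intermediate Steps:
O(D) = -5*D (O(D) = D*(-5) + (D - D) = -5*D + 0 = -5*D)
((O(-2) - 1*(-31)) + 89)**2 = ((-5*(-2) - 1*(-31)) + 89)**2 = ((10 + 31) + 89)**2 = (41 + 89)**2 = 130**2 = 16900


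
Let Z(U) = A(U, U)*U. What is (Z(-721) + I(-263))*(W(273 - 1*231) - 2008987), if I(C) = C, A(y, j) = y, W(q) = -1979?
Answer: -1044853692348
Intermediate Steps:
Z(U) = U² (Z(U) = U*U = U²)
(Z(-721) + I(-263))*(W(273 - 1*231) - 2008987) = ((-721)² - 263)*(-1979 - 2008987) = (519841 - 263)*(-2010966) = 519578*(-2010966) = -1044853692348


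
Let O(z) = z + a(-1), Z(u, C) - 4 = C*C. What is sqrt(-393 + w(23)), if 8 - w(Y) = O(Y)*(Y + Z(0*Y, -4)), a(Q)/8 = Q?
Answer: I*sqrt(1030) ≈ 32.094*I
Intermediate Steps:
Z(u, C) = 4 + C**2 (Z(u, C) = 4 + C*C = 4 + C**2)
a(Q) = 8*Q
O(z) = -8 + z (O(z) = z + 8*(-1) = z - 8 = -8 + z)
w(Y) = 8 - (-8 + Y)*(20 + Y) (w(Y) = 8 - (-8 + Y)*(Y + (4 + (-4)**2)) = 8 - (-8 + Y)*(Y + (4 + 16)) = 8 - (-8 + Y)*(Y + 20) = 8 - (-8 + Y)*(20 + Y))
sqrt(-393 + w(23)) = sqrt(-393 + (168 - 1*23**2 - 12*23)) = sqrt(-393 + (168 - 1*529 - 276)) = sqrt(-393 + (168 - 529 - 276)) = sqrt(-393 - 637) = sqrt(-1030) = I*sqrt(1030)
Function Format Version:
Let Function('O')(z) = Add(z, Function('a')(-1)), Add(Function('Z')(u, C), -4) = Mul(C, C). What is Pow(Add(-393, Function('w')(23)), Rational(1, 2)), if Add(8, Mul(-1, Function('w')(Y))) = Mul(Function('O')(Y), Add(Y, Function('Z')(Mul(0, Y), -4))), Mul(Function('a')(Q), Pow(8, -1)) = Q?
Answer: Mul(I, Pow(1030, Rational(1, 2))) ≈ Mul(32.094, I)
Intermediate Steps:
Function('Z')(u, C) = Add(4, Pow(C, 2)) (Function('Z')(u, C) = Add(4, Mul(C, C)) = Add(4, Pow(C, 2)))
Function('a')(Q) = Mul(8, Q)
Function('O')(z) = Add(-8, z) (Function('O')(z) = Add(z, Mul(8, -1)) = Add(z, -8) = Add(-8, z))
Function('w')(Y) = Add(8, Mul(-1, Add(-8, Y), Add(20, Y))) (Function('w')(Y) = Add(8, Mul(-1, Mul(Add(-8, Y), Add(Y, Add(4, Pow(-4, 2)))))) = Add(8, Mul(-1, Mul(Add(-8, Y), Add(Y, Add(4, 16))))) = Add(8, Mul(-1, Mul(Add(-8, Y), Add(Y, 20)))) = Add(8, Mul(-1, Mul(Add(-8, Y), Add(20, Y)))) = Add(8, Mul(-1, Add(-8, Y), Add(20, Y))))
Pow(Add(-393, Function('w')(23)), Rational(1, 2)) = Pow(Add(-393, Add(168, Mul(-1, Pow(23, 2)), Mul(-12, 23))), Rational(1, 2)) = Pow(Add(-393, Add(168, Mul(-1, 529), -276)), Rational(1, 2)) = Pow(Add(-393, Add(168, -529, -276)), Rational(1, 2)) = Pow(Add(-393, -637), Rational(1, 2)) = Pow(-1030, Rational(1, 2)) = Mul(I, Pow(1030, Rational(1, 2)))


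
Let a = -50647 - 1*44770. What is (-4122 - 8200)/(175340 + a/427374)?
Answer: -5266102428/74935661743 ≈ -0.070275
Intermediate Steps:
a = -95417 (a = -50647 - 44770 = -95417)
(-4122 - 8200)/(175340 + a/427374) = (-4122 - 8200)/(175340 - 95417/427374) = -12322/(175340 - 95417*1/427374) = -12322/(175340 - 95417/427374) = -12322/74935661743/427374 = -12322*427374/74935661743 = -5266102428/74935661743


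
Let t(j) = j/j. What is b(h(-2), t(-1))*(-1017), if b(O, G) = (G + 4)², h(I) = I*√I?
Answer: -25425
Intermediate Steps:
t(j) = 1
h(I) = I^(3/2)
b(O, G) = (4 + G)²
b(h(-2), t(-1))*(-1017) = (4 + 1)²*(-1017) = 5²*(-1017) = 25*(-1017) = -25425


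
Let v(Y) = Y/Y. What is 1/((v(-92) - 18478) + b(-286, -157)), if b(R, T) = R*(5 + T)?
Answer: 1/24995 ≈ 4.0008e-5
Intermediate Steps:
v(Y) = 1
1/((v(-92) - 18478) + b(-286, -157)) = 1/((1 - 18478) - 286*(5 - 157)) = 1/(-18477 - 286*(-152)) = 1/(-18477 + 43472) = 1/24995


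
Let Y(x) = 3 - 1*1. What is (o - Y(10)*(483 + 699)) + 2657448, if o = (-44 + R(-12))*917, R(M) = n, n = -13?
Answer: 2602815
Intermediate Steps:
R(M) = -13
Y(x) = 2 (Y(x) = 3 - 1 = 2)
o = -52269 (o = (-44 - 13)*917 = -57*917 = -52269)
(o - Y(10)*(483 + 699)) + 2657448 = (-52269 - 2*(483 + 699)) + 2657448 = (-52269 - 2*1182) + 2657448 = (-52269 - 1*2364) + 2657448 = (-52269 - 2364) + 2657448 = -54633 + 2657448 = 2602815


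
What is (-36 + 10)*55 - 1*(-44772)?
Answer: 43342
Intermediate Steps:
(-36 + 10)*55 - 1*(-44772) = -26*55 + 44772 = -1430 + 44772 = 43342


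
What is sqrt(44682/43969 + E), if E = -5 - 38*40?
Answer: I*sqrt(2946276642667)/43969 ≈ 39.038*I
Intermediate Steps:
E = -1525 (E = -5 - 1520 = -1525)
sqrt(44682/43969 + E) = sqrt(44682/43969 - 1525) = sqrt(-67008043/43969) = I*sqrt(2946276642667)/43969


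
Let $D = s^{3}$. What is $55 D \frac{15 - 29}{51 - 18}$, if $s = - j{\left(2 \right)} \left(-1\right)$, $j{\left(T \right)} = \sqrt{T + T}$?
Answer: $- \frac{560}{3} \approx -186.67$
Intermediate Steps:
$j{\left(T \right)} = \sqrt{2} \sqrt{T}$ ($j{\left(T \right)} = \sqrt{2 T} = \sqrt{2} \sqrt{T}$)
$s = 2$ ($s = - \sqrt{2} \sqrt{2} \left(-1\right) = \left(-1\right) 2 \left(-1\right) = \left(-2\right) \left(-1\right) = 2$)
$D = 8$ ($D = 2^{3} = 8$)
$55 D \frac{15 - 29}{51 - 18} = 55 \cdot 8 \frac{15 - 29}{51 - 18} = 440 \left(- \frac{14}{33}\right) = - \frac{560}{3}$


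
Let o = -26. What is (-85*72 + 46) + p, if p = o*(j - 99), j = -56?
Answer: -2044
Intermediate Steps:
p = 4030 (p = -26*(-56 - 99) = -26*(-155) = 4030)
(-85*72 + 46) + p = (-85*72 + 46) + 4030 = (-6120 + 46) + 4030 = -6074 + 4030 = -2044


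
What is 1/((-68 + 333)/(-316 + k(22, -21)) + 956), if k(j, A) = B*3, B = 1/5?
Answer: 1577/1506287 ≈ 0.0010469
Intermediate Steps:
B = 1/5 ≈ 0.20000
k(j, A) = 3/5 (k(j, A) = (1/5)*3 = 3/5)
1/((-68 + 333)/(-316 + k(22, -21)) + 956) = 1/((-68 + 333)/(-316 + 3/5) + 956) = 1/(265/(-1577/5) + 956) = 1/(265*(-5/1577) + 956) = 1/(-1325/1577 + 956) = 1/(1506287/1577) = 1577/1506287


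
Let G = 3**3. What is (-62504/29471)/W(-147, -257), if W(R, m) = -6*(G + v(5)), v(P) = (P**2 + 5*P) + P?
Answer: 1202/278841 ≈ 0.0043107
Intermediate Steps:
G = 27
v(P) = P**2 + 6*P
W(R, m) = -492 (W(R, m) = -6*(27 + 5*(6 + 5)) = -6*(27 + 5*11) = -6*(27 + 55) = -6*82 = -492)
(-62504/29471)/W(-147, -257) = -62504/29471/(-492) = -62504*1/29471*(-1/492) = -4808/2267*(-1/492) = 1202/278841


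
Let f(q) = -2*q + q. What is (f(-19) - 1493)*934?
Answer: -1376716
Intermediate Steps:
f(q) = -q
(f(-19) - 1493)*934 = (-1*(-19) - 1493)*934 = (19 - 1493)*934 = -1474*934 = -1376716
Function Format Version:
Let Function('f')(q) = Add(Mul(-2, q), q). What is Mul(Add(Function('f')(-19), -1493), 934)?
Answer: -1376716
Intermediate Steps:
Function('f')(q) = Mul(-1, q)
Mul(Add(Function('f')(-19), -1493), 934) = Mul(Add(Mul(-1, -19), -1493), 934) = Mul(Add(19, -1493), 934) = Mul(-1474, 934) = -1376716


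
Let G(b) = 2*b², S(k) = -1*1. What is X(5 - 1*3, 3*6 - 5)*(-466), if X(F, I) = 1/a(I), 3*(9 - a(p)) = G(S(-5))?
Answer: -1398/25 ≈ -55.920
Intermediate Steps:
S(k) = -1
a(p) = 25/3 (a(p) = 9 - 2*(-1)²/3 = 9 - 2/3 = 9 - ⅓*2 = 9 - ⅔ = 25/3)
X(F, I) = 3/25 (X(F, I) = 1/(25/3) = 3/25)
X(5 - 1*3, 3*6 - 5)*(-466) = (3/25)*(-466) = -1398/25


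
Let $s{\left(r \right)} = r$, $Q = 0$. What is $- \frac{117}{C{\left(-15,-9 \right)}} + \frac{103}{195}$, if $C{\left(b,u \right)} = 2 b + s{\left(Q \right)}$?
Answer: $\frac{1727}{390} \approx 4.4282$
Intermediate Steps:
$C{\left(b,u \right)} = 2 b$ ($C{\left(b,u \right)} = 2 b + 0 = 2 b$)
$- \frac{117}{C{\left(-15,-9 \right)}} + \frac{103}{195} = - \frac{117}{2 \left(-15\right)} + \frac{103}{195} = - \frac{117}{-30} + 103 \cdot \frac{1}{195} = \left(-117\right) \left(- \frac{1}{30}\right) + \frac{103}{195} = \frac{39}{10} + \frac{103}{195} = \frac{1727}{390}$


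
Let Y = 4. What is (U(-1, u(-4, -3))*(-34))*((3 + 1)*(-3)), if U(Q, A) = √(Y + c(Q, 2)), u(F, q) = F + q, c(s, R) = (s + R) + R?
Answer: 408*√7 ≈ 1079.5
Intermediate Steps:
c(s, R) = s + 2*R (c(s, R) = (R + s) + R = s + 2*R)
U(Q, A) = √(8 + Q) (U(Q, A) = √(4 + (Q + 2*2)) = √(4 + (Q + 4)) = √(4 + (4 + Q)) = √(8 + Q))
(U(-1, u(-4, -3))*(-34))*((3 + 1)*(-3)) = (√(8 - 1)*(-34))*((3 + 1)*(-3)) = (√7*(-34))*(4*(-3)) = -34*√7*(-12) = 408*√7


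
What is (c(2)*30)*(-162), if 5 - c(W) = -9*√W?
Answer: -24300 - 43740*√2 ≈ -86158.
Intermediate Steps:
c(W) = 5 + 9*√W (c(W) = 5 - (-9)*√W = 5 + 9*√W)
(c(2)*30)*(-162) = ((5 + 9*√2)*30)*(-162) = (150 + 270*√2)*(-162) = -24300 - 43740*√2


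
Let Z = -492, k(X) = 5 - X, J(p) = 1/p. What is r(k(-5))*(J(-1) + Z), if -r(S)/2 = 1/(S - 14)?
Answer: -493/2 ≈ -246.50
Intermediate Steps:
r(S) = -2/(-14 + S) (r(S) = -2/(S - 14) = -2/(-14 + S))
r(k(-5))*(J(-1) + Z) = (-2/(-14 + (5 - 1*(-5))))*(1/(-1) - 492) = (-2/(-14 + (5 + 5)))*(-1 - 492) = -2/(-14 + 10)*(-493) = -2/(-4)*(-493) = -2*(-¼)*(-493) = (½)*(-493) = -493/2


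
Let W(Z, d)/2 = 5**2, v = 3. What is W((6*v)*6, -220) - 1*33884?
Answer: -33834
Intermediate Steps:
W(Z, d) = 50 (W(Z, d) = 2*5**2 = 2*25 = 50)
W((6*v)*6, -220) - 1*33884 = 50 - 1*33884 = 50 - 33884 = -33834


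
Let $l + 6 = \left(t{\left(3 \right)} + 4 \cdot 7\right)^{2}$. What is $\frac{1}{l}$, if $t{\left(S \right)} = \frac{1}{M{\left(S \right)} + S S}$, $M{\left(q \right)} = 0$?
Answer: $\frac{81}{63523} \approx 0.0012751$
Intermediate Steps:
$t{\left(S \right)} = \frac{1}{S^{2}}$ ($t{\left(S \right)} = \frac{1}{0 + S S} = \frac{1}{0 + S^{2}} = \frac{1}{S^{2}}$)
$l = \frac{63523}{81}$ ($l = -6 + \left(\frac{1}{9} + 4 \cdot 7\right)^{2} = -6 + \left(\frac{1}{9} + 28\right)^{2} = -6 + \left(\frac{253}{9}\right)^{2} = -6 + \frac{64009}{81} = \frac{63523}{81} \approx 784.23$)
$\frac{1}{l} = \frac{1}{\frac{63523}{81}} = \frac{81}{63523}$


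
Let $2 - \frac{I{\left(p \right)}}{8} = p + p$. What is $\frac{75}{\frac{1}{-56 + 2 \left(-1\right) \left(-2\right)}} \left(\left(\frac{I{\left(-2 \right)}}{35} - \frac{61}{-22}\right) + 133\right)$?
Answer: $- \frac{41184390}{77} \approx -5.3486 \cdot 10^{5}$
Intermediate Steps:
$I{\left(p \right)} = 16 - 16 p$ ($I{\left(p \right)} = 16 - 8 \left(p + p\right) = 16 - 8 \cdot 2 p = 16 - 16 p$)
$\frac{75}{\frac{1}{-56 + 2 \left(-1\right) \left(-2\right)}} \left(\left(\frac{I{\left(-2 \right)}}{35} - \frac{61}{-22}\right) + 133\right) = \frac{75}{\frac{1}{-56 + 2 \left(-1\right) \left(-2\right)}} \left(\left(\frac{16 - -32}{35} - \frac{61}{-22}\right) + 133\right) = \frac{75}{\frac{1}{-56 - -4}} \left(\left(\left(16 + 32\right) \frac{1}{35} - - \frac{61}{22}\right) + 133\right) = \frac{75}{\frac{1}{-56 + 4}} \left(\left(48 \cdot \frac{1}{35} + \frac{61}{22}\right) + 133\right) = \frac{75}{\frac{1}{-52}} \left(\left(\frac{48}{35} + \frac{61}{22}\right) + 133\right) = \frac{75}{- \frac{1}{52}} \left(\frac{3191}{770} + 133\right) = 75 \left(-52\right) \frac{105601}{770} = \left(-3900\right) \frac{105601}{770} = - \frac{41184390}{77}$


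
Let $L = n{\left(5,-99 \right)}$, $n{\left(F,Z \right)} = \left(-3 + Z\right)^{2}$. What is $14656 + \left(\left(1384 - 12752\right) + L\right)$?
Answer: $13692$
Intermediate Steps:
$L = 10404$ ($L = \left(-3 - 99\right)^{2} = \left(-102\right)^{2} = 10404$)
$14656 + \left(\left(1384 - 12752\right) + L\right) = 14656 + \left(\left(1384 - 12752\right) + 10404\right) = 14656 + \left(-11368 + 10404\right) = 14656 - 964 = 13692$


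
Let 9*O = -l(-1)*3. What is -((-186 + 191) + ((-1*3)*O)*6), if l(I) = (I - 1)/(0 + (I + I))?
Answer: -11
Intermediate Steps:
l(I) = (-1 + I)/(2*I) (l(I) = (-1 + I)/(0 + 2*I) = (-1 + I)/((2*I)) = (-1 + I)*(1/(2*I)) = (-1 + I)/(2*I))
O = -1/3 (O = (-(1/2)*(-1 - 1)/(-1)*3)/9 = (-(1/2)*(-1)*(-2)*3)/9 = (-3)/9 = (-1*3)/9 = (1/9)*(-3) = -1/3 ≈ -0.33333)
-((-186 + 191) + ((-1*3)*O)*6) = -((-186 + 191) + (-1*3*(-1/3))*6) = -(5 - 3*(-1/3)*6) = -(5 + 1*6) = -(5 + 6) = -1*11 = -11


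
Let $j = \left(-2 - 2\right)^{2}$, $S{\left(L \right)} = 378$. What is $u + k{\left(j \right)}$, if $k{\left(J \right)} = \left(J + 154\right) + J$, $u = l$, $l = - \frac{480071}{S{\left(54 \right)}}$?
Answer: $- \frac{409763}{378} \approx -1084.0$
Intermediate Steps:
$l = - \frac{480071}{378} \approx -1270.0$
$u = - \frac{480071}{378} \approx -1270.0$
$j = 16$ ($j = \left(-4\right)^{2} = 16$)
$k{\left(J \right)} = 154 + 2 J$ ($k{\left(J \right)} = \left(154 + J\right) + J = 154 + 2 J$)
$u + k{\left(j \right)} = - \frac{480071}{378} + \left(154 + 2 \cdot 16\right) = - \frac{480071}{378} + \left(154 + 32\right) = - \frac{480071}{378} + 186 = - \frac{409763}{378}$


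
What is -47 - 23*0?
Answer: -47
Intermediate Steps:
-47 - 23*0 = -47 + 0 = -47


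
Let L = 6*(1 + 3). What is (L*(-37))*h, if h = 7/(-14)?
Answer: 444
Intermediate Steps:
L = 24 (L = 6*4 = 24)
h = -½ (h = 7*(-1/14) = -½ ≈ -0.50000)
(L*(-37))*h = (24*(-37))*(-½) = -888*(-½) = 444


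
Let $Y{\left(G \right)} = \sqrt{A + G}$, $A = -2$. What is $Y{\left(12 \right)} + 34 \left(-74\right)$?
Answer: $-2516 + \sqrt{10} \approx -2512.8$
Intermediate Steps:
$Y{\left(G \right)} = \sqrt{-2 + G}$
$Y{\left(12 \right)} + 34 \left(-74\right) = \sqrt{-2 + 12} + 34 \left(-74\right) = \sqrt{10} - 2516 = -2516 + \sqrt{10}$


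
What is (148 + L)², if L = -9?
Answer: 19321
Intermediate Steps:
(148 + L)² = (148 - 9)² = 139² = 19321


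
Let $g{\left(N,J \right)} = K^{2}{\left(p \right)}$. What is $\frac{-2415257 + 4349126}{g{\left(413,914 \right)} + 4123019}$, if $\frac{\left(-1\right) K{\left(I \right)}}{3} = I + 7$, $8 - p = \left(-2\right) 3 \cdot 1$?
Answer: $\frac{113757}{242764} \approx 0.46859$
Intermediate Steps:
$p = 14$ ($p = 8 - \left(-2\right) 3 \cdot 1 = 8 - \left(-6\right) 1 = 8 - -6 = 8 + 6 = 14$)
$K{\left(I \right)} = -21 - 3 I$ ($K{\left(I \right)} = - 3 \left(I + 7\right) = - 3 \left(7 + I\right) = -21 - 3 I$)
$g{\left(N,J \right)} = 3969$ ($g{\left(N,J \right)} = \left(-21 - 42\right)^{2} = \left(-63\right)^{2} = 3969$)
$\frac{-2415257 + 4349126}{g{\left(413,914 \right)} + 4123019} = \frac{-2415257 + 4349126}{3969 + 4123019} = \frac{1933869}{4126988} = 1933869 \cdot \frac{1}{4126988} = \frac{113757}{242764}$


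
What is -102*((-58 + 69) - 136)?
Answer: 12750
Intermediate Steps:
-102*((-58 + 69) - 136) = -102*(11 - 136) = -102*(-125) = 12750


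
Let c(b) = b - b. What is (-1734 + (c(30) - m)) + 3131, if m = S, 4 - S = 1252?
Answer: 2645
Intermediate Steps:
S = -1248 (S = 4 - 1*1252 = 4 - 1252 = -1248)
c(b) = 0
m = -1248
(-1734 + (c(30) - m)) + 3131 = (-1734 + (0 - 1*(-1248))) + 3131 = (-1734 + (0 + 1248)) + 3131 = (-1734 + 1248) + 3131 = -486 + 3131 = 2645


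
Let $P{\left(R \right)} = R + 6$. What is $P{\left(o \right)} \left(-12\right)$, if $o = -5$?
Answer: $-12$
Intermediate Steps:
$P{\left(R \right)} = 6 + R$
$P{\left(o \right)} \left(-12\right) = \left(6 - 5\right) \left(-12\right) = 1 \left(-12\right) = -12$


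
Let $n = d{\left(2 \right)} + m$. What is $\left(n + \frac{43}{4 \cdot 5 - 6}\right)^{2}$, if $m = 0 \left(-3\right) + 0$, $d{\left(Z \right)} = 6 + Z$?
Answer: $\frac{24025}{196} \approx 122.58$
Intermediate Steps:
$m = 0$ ($m = 0 + 0 = 0$)
$n = 8$ ($n = \left(6 + 2\right) + 0 = 8 + 0 = 8$)
$\left(n + \frac{43}{4 \cdot 5 - 6}\right)^{2} = \left(8 + \frac{43}{4 \cdot 5 - 6}\right)^{2} = \left(8 + \frac{43}{20 - 6}\right)^{2} = \left(8 + \frac{43}{14}\right)^{2} = \left(\frac{155}{14}\right)^{2} = \frac{24025}{196}$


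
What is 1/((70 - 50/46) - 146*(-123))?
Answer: 23/414619 ≈ 5.5473e-5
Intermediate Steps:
1/((70 - 50/46) - 146*(-123)) = 1/((70 - 50/46) + 17958) = 1/((70 - 1*25/23) + 17958) = 1/((70 - 25/23) + 17958) = 1/(1585/23 + 17958) = 1/(414619/23) = 23/414619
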